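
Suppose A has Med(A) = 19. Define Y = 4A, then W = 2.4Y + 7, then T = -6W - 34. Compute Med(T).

Med(T) = -1170.4

Med(Y) = 4·19 = 76.
Med(W) = 2.4·76 + 7 = 189.4.
Med(T) = (-6)·189.4 + (-34) = -1170.4.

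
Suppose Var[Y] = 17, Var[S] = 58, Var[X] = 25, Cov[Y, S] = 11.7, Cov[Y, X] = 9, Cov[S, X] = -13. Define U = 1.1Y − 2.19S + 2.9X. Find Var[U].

Var[U] = 675.1692

Var[U] = a²·Var[Y] + b²·Var[S] + c²·Var[X] + 2ab·Cov[Y, S] + 2ac·Cov[Y, X] + 2bc·Cov[S, X], with a = 1.1, b = -2.19, c = 2.9.
= 20.57 + 278.1738 + 210.25 + (-56.3706) + 57.42 + 165.126
= 675.1692.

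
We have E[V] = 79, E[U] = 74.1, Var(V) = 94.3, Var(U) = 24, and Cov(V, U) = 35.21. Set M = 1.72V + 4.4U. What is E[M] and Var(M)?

E[M] = 461.92, Var(M) = 1276.55568

E[M] = 1.72·E[V] + 4.4·E[U] = 1.72·79 + 4.4·74.1 = 461.92.
Var(M) = a²·Var(V) + b²·Var(U) + 2ab·Cov(V, U) with a = 1.72, b = 4.4.
= 1.72²·94.3 + 4.4²·24 + 2·1.72·4.4·35.21
= 278.97712 + 464.64 + 532.93856 = 1276.55568.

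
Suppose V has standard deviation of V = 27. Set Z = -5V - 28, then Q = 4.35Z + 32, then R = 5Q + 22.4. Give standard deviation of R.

standard deviation of Z = |-5|·27 = 135.
standard deviation of Q = |4.35|·135 = 587.25.
standard deviation of R = |5|·587.25 = 2936.25.

standard deviation of R = 2936.25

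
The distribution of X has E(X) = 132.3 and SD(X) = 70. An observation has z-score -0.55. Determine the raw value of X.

X = E(X) + z·SD(X) = 132.3 + (-0.55)·70 = 93.8.

X = 93.8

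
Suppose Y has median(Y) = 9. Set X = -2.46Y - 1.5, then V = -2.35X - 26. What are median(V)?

median(X) = (-2.46)·9 + (-1.5) = -23.64.
median(V) = (-2.35)·(-23.64) + (-26) = 29.554.

median(V) = 29.554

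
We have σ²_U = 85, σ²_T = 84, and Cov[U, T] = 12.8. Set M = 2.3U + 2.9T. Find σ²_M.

σ²_M = 1326.842

σ²_M = a²·σ²_U + b²·σ²_T + 2ab·Cov[U, T] with a = 2.3, b = 2.9.
= 2.3²·85 + 2.9²·84 + 2·2.3·2.9·12.8
= 449.65 + 706.44 + 170.752 = 1326.842.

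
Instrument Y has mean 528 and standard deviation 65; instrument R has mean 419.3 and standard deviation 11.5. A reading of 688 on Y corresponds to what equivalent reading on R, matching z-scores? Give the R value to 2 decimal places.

R = 447.61

z = (688 − 528)/65 ≈ 2.4615.
R = 419.3 + z·11.5 = 419.3 + (688 − 528)·11.5/65 ≈ 447.61.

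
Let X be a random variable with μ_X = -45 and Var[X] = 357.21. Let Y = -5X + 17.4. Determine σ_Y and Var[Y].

σ_Y = 94.5, Var[Y] = 8930.25

Y = -5X + 17.4 is linear with a = -5, b = 17.4.
σ_X = √357.21 = 18.9.
σ_Y = |a|·σ_X = |-5|·18.9 = 94.5.
Var[Y] = a²·Var[X] = (-5)²·357.21 = 8930.25 (the additive constant 17.4 does not affect variance).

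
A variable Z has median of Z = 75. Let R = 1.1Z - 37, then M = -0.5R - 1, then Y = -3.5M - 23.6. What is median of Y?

median of Y = 59.525

median of R = 1.1·75 + (-37) = 45.5.
median of M = (-0.5)·45.5 + (-1) = -23.75.
median of Y = (-3.5)·(-23.75) + (-23.6) = 59.525.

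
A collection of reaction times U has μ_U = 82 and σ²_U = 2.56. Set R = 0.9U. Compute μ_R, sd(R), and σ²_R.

μ_R = 73.8, sd(R) = 1.44, σ²_R = 2.0736

R = 0.9U is linear with a = 0.9, b = 0.
μ_R = a·μ_U + b = 0.9·82 = 73.8.
sd(U) = √2.56 = 1.6.
sd(R) = |a|·sd(U) = |0.9|·1.6 = 1.44.
σ²_R = a²·σ²_U = 0.9²·2.56 = 2.0736.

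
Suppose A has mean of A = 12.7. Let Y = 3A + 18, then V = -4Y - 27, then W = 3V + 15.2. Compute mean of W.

mean of W = -739

mean of Y = 3·12.7 + 18 = 56.1.
mean of V = (-4)·56.1 + (-27) = -251.4.
mean of W = 3·(-251.4) + 15.2 = -739.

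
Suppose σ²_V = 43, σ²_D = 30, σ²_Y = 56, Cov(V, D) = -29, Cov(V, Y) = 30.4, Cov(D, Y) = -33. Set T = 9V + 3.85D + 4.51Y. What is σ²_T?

σ²_T = 4378.9016

σ²_T = a²·σ²_V + b²·σ²_D + c²·σ²_Y + 2ab·Cov(V, D) + 2ac·Cov(V, Y) + 2bc·Cov(D, Y), with a = 9, b = 3.85, c = 4.51.
= 3483 + 444.675 + 1139.0456 + (-2009.7) + 2467.872 + (-1145.991)
= 4378.9016.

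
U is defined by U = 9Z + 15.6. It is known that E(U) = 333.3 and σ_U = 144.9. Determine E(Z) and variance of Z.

From U = 9Z + 15.6: E(U) = a·E(Z) + b, so E(Z) = (E(U) − b)/a = (333.3 − 15.6)/9 = 35.3.
variance of U = 144.9² = 20996.01.
variance of U = a²·variance of Z, so variance of Z = 20996.01/9² = 259.21.

E(Z) = 35.3, variance of Z = 259.21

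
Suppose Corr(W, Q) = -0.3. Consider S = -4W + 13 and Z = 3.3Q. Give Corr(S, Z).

Corr(S, Z) = 0.3

Linear rescalings preserve |correlation|; the slopes -4 and 3.3 have opposite signs, so the correlation flips sign: Corr(S, Z) = −Corr(W, Q) = 0.3.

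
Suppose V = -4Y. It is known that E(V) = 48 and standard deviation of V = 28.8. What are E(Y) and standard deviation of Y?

From V = -4Y: E(V) = a·E(Y) + b, so E(Y) = (E(V) − b)/a = (48 − 0)/(-4) = -12.
standard deviation of V = |a|·standard deviation of Y, so standard deviation of Y = 28.8/|-4| = 7.2.

E(Y) = -12, standard deviation of Y = 7.2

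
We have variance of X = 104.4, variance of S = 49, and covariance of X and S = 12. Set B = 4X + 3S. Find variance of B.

variance of B = 2399.4

variance of B = a²·variance of X + b²·variance of S + 2ab·covariance of X and S with a = 4, b = 3.
= 4²·104.4 + 3²·49 + 2·4·3·12
= 1670.4 + 441 + 288 = 2399.4.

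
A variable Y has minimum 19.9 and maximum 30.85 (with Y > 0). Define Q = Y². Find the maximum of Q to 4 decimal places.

Y² is increasing on this domain, so max(Q) comes from max(Y) = 30.85: max(Q) = square(30.85) = 951.7225.

max(Q) = 951.7225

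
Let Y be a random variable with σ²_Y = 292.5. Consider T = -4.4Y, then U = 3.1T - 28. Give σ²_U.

σ²_T = (-4.4)²·292.5 = 5662.8.
σ²_U = 3.1²·5662.8 = 54419.508.

σ²_U = 54419.508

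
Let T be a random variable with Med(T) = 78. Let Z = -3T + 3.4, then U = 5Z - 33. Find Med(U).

Med(Z) = (-3)·78 + 3.4 = -230.6.
Med(U) = 5·(-230.6) + (-33) = -1186.

Med(U) = -1186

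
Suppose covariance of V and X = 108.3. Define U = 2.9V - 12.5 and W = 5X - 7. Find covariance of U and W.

covariance of U and W = 1570.35

covariance of U and W = a·c·covariance of V and X = 2.9·5·108.3 = 1570.35. Additive constants drop out.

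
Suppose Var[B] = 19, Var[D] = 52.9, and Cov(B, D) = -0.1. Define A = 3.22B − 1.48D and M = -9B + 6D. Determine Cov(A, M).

By bilinearity, Cov(A, M) = ac·Var[B] + bd·Var[D] + (ad+bc)·Cov(B, D), with a=3.22, b=-1.48, c=-9, d=6.
ac·Var[B] = 3.22·(-9)·19 = -550.62
bd·Var[D] = (-1.48)·6·52.9 = -469.752
(ad+bc)·Cov(B, D) = (32.64)·(-0.1) = -3.264
Cov(A, M) = -550.62 + (-469.752) + (-3.264) = -1023.636.

Cov(A, M) = -1023.636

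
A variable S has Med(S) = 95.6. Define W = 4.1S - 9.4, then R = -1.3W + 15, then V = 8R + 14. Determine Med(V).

Med(V) = -3844.624

Med(W) = 4.1·95.6 + (-9.4) = 382.56.
Med(R) = (-1.3)·382.56 + 15 = -482.328.
Med(V) = 8·(-482.328) + 14 = -3844.624.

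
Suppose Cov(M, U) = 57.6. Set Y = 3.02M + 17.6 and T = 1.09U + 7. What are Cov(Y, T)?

Cov(Y, T) = 189.60768

Cov(Y, T) = a·c·Cov(M, U) = 3.02·1.09·57.6 = 189.60768. Additive constants drop out.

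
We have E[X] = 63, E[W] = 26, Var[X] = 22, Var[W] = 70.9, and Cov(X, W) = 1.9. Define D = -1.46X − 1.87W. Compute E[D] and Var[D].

E[D] = -140.6, Var[D] = 305.20017

E[D] = (-1.46)·E[X] + (-1.87)·E[W] = (-1.46)·63 + (-1.87)·26 = -140.6.
Var[D] = a²·Var[X] + b²·Var[W] + 2ab·Cov(X, W) with a = -1.46, b = -1.87.
= (-1.46)²·22 + (-1.87)²·70.9 + 2·(-1.46)·(-1.87)·1.9
= 46.8952 + 247.93021 + 10.37476 = 305.20017.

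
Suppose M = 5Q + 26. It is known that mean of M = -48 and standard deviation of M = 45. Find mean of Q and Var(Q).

From M = 5Q + 26: mean of M = a·mean of Q + b, so mean of Q = (mean of M − b)/a = (-48 − 26)/5 = -14.8.
Var(M) = 45² = 2025.
Var(M) = a²·Var(Q), so Var(Q) = 2025/5² = 81.

mean of Q = -14.8, Var(Q) = 81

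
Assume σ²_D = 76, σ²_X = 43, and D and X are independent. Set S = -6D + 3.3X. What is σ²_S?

σ²_S = 3204.27

σ²_S = a²·σ²_D + b²·σ²_X + 2ab·Cov[D, X] with a = -6, b = 3.3.
Independence gives Cov[D, X] = 0.
= (-6)²·76 + 3.3²·43 + 2·(-6)·3.3·0
= 2736 + 468.27 + 0 = 3204.27.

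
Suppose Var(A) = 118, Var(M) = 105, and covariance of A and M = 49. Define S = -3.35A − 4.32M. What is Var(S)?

Var(S) = a²·Var(A) + b²·Var(M) + 2ab·covariance of A and M with a = -3.35, b = -4.32.
= (-3.35)²·118 + (-4.32)²·105 + 2·(-3.35)·(-4.32)·49
= 1324.255 + 1959.552 + 1418.256 = 4702.063.

Var(S) = 4702.063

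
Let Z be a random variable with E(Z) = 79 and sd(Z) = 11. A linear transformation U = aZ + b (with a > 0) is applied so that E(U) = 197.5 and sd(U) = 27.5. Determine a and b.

a = 2.5, b = 0

sd(U) = a·sd(Z) (a > 0), so a = 27.5/11 = 2.5.
E(U) = a·E(Z) + b, so b = 197.5 − 2.5·79 = 0.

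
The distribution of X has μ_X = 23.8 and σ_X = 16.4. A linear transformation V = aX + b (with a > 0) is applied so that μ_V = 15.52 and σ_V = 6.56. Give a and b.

σ_V = a·σ_X (a > 0), so a = 6.56/16.4 = 0.4.
μ_V = a·μ_X + b, so b = 15.52 − 0.4·23.8 = 6.

a = 0.4, b = 6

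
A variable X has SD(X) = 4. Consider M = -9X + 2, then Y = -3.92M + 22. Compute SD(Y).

SD(M) = |-9|·4 = 36.
SD(Y) = |-3.92|·36 = 141.12.

SD(Y) = 141.12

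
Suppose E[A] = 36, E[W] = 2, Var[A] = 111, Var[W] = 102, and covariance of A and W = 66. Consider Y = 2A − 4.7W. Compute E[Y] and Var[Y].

E[Y] = 2·E[A] + (-4.7)·E[W] = 2·36 + (-4.7)·2 = 62.6.
Var[Y] = a²·Var[A] + b²·Var[W] + 2ab·covariance of A and W with a = 2, b = -4.7.
= 2²·111 + (-4.7)²·102 + 2·2·(-4.7)·66
= 444 + 2253.18 + (-1240.8) = 1456.38.

E[Y] = 62.6, Var[Y] = 1456.38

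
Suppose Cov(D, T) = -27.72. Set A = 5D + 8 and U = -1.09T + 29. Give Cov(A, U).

Cov(A, U) = 151.074

Cov(A, U) = a·c·Cov(D, T) = 5·(-1.09)·(-27.72) = 151.074. Additive constants drop out.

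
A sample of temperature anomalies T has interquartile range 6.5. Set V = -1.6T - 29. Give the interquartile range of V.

IQR(V) = 10.4

Under V = aT + b, IQR(V) = |a|·IQR(T) = |-1.6|·6.5 = 10.4 (shifts cancel; spread scales by |a|).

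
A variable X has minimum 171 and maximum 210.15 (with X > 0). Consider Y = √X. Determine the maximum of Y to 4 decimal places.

√X is increasing on this domain, so max(Y) comes from max(X) = 210.15: max(Y) = √(210.15) ≈ 14.4966.

max(Y) = 14.4966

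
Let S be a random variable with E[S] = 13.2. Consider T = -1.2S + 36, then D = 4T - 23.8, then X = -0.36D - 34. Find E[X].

E[X] = -54.4624

E[T] = (-1.2)·13.2 + 36 = 20.16.
E[D] = 4·20.16 + (-23.8) = 56.84.
E[X] = (-0.36)·56.84 + (-34) = -54.4624.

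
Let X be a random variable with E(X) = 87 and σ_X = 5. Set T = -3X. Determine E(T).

T = -3X is linear with a = -3, b = 0.
E(T) = a·E(X) + b = (-3)·87 = -261.

E(T) = -261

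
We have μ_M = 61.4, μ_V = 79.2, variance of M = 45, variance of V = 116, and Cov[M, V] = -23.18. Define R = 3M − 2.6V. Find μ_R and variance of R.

μ_R = 3·μ_M + (-2.6)·μ_V = 3·61.4 + (-2.6)·79.2 = -21.72.
variance of R = a²·variance of M + b²·variance of V + 2ab·Cov[M, V] with a = 3, b = -2.6.
= 3²·45 + (-2.6)²·116 + 2·3·(-2.6)·(-23.18)
= 405 + 784.16 + 361.608 = 1550.768.

μ_R = -21.72, variance of R = 1550.768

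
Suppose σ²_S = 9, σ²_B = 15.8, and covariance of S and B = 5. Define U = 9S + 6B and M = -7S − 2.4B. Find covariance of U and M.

covariance of U and M = -1112.52

By bilinearity, covariance of U and M = ac·σ²_S + bd·σ²_B + (ad+bc)·covariance of S and B, with a=9, b=6, c=-7, d=-2.4.
ac·σ²_S = 9·(-7)·9 = -567
bd·σ²_B = 6·(-2.4)·15.8 = -227.52
(ad+bc)·covariance of S and B = (-63.6)·5 = -318
covariance of U and M = -567 + (-227.52) + (-318) = -1112.52.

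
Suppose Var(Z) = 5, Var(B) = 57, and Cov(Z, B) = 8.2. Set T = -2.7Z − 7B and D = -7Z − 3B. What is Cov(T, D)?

Cov(T, D) = 1759.72

By bilinearity, Cov(T, D) = ac·Var(Z) + bd·Var(B) + (ad+bc)·Cov(Z, B), with a=-2.7, b=-7, c=-7, d=-3.
ac·Var(Z) = (-2.7)·(-7)·5 = 94.5
bd·Var(B) = (-7)·(-3)·57 = 1197
(ad+bc)·Cov(Z, B) = (57.1)·8.2 = 468.22
Cov(T, D) = 94.5 + 1197 + 468.22 = 1759.72.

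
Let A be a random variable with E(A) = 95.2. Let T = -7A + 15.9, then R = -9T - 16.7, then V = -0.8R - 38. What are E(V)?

E(T) = (-7)·95.2 + 15.9 = -650.5.
E(R) = (-9)·(-650.5) + (-16.7) = 5837.8.
E(V) = (-0.8)·5837.8 + (-38) = -4708.24.

E(V) = -4708.24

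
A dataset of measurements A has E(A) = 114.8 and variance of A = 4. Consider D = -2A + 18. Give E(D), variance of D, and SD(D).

E(D) = -211.6, variance of D = 16, SD(D) = 4

D = -2A + 18 is linear with a = -2, b = 18.
E(D) = a·E(A) + b = (-2)·114.8 + 18 = -211.6.
variance of D = a²·variance of A = (-2)²·4 = 16 (the additive constant 18 does not affect variance).
SD(A) = √4 = 2.
SD(D) = |a|·SD(A) = |-2|·2 = 4.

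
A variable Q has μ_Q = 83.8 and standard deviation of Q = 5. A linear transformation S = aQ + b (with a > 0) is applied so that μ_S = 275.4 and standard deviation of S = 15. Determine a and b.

standard deviation of S = a·standard deviation of Q (a > 0), so a = 15/5 = 3.
μ_S = a·μ_Q + b, so b = 275.4 − 3·83.8 = 24.

a = 3, b = 24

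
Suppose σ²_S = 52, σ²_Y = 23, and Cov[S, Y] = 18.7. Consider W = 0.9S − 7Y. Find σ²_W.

σ²_W = a²·σ²_S + b²·σ²_Y + 2ab·Cov[S, Y] with a = 0.9, b = -7.
= 0.9²·52 + (-7)²·23 + 2·0.9·(-7)·18.7
= 42.12 + 1127 + (-235.62) = 933.5.

σ²_W = 933.5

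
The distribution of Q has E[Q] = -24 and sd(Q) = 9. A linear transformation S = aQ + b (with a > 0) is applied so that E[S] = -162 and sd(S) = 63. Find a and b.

sd(S) = a·sd(Q) (a > 0), so a = 63/9 = 7.
E[S] = a·E[Q] + b, so b = -162 − 7·(-24) = 6.

a = 7, b = 6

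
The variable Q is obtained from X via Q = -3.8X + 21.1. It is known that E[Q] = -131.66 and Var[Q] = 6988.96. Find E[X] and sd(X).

E[X] = 40.2, sd(X) = 22

From Q = -3.8X + 21.1: E[Q] = a·E[X] + b, so E[X] = (E[Q] − b)/a = (-131.66 − 21.1)/(-3.8) = 40.2.
sd(Q) = √6988.96 = 83.6.
sd(Q) = |a|·sd(X), so sd(X) = 83.6/|-3.8| = 22.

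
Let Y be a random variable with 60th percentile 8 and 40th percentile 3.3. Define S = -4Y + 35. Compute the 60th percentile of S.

60th percentile of S = 21.8

Since a = -4 < 0 the transformation is decreasing, reversing order: the 60th percentile of S corresponds to the 40th percentile of Y.
So P_{60}(S) = a·P_{40}(Y) + b = (-4)·3.3 + 35 = 21.8.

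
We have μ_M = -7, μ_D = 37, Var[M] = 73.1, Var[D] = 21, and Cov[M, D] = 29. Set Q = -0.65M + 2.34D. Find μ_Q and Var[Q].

μ_Q = (-0.65)·μ_M + 2.34·μ_D = (-0.65)·(-7) + 2.34·37 = 91.13.
Var[Q] = a²·Var[M] + b²·Var[D] + 2ab·Cov[M, D] with a = -0.65, b = 2.34.
= (-0.65)²·73.1 + 2.34²·21 + 2·(-0.65)·2.34·29
= 30.88475 + 114.9876 + (-88.218) = 57.65435.

μ_Q = 91.13, Var[Q] = 57.65435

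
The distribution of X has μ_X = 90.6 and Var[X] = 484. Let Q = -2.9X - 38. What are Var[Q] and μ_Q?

Var[Q] = 4070.44, μ_Q = -300.74

Q = -2.9X - 38 is linear with a = -2.9, b = -38.
Var[Q] = a²·Var[X] = (-2.9)²·484 = 4070.44 (the additive constant -38 does not affect variance).
μ_Q = a·μ_X + b = (-2.9)·90.6 + (-38) = -300.74.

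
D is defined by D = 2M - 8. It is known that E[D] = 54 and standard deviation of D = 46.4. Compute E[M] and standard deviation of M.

E[M] = 31, standard deviation of M = 23.2

From D = 2M - 8: E[D] = a·E[M] + b, so E[M] = (E[D] − b)/a = (54 − (-8))/2 = 31.
standard deviation of D = |a|·standard deviation of M, so standard deviation of M = 46.4/|2| = 23.2.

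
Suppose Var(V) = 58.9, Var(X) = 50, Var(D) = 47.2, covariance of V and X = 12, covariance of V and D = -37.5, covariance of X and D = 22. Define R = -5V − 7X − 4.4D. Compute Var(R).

Var(R) = 5381.492

Var(R) = a²·Var(V) + b²·Var(X) + c²·Var(D) + 2ab·covariance of V and X + 2ac·covariance of V and D + 2bc·covariance of X and D, with a = -5, b = -7, c = -4.4.
= 1472.5 + 2450 + 913.792 + 840 + (-1650) + 1355.2
= 5381.492.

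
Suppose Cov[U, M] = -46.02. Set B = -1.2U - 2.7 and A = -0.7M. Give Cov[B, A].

Cov[B, A] = -38.6568

Cov[B, A] = a·c·Cov[U, M] = (-1.2)·(-0.7)·(-46.02) = -38.6568. Additive constants drop out.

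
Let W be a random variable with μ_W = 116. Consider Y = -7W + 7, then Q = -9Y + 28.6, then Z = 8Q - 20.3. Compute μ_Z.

μ_Z = 58168.5

μ_Y = (-7)·116 + 7 = -805.
μ_Q = (-9)·(-805) + 28.6 = 7273.6.
μ_Z = 8·7273.6 + (-20.3) = 58168.5.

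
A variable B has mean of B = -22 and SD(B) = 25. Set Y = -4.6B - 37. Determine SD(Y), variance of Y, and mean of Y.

SD(Y) = 115, variance of Y = 13225, mean of Y = 64.2

Y = -4.6B - 37 is linear with a = -4.6, b = -37.
SD(Y) = |a|·SD(B) = |-4.6|·25 = 115.
variance of B = 25² = 625.
variance of Y = a²·variance of B = (-4.6)²·625 = 13225 (the additive constant -37 does not affect variance).
mean of Y = a·mean of B + b = (-4.6)·(-22) + (-37) = 64.2.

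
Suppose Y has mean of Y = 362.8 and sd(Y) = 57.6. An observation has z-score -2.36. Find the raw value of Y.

Y = mean of Y + z·sd(Y) = 362.8 + (-2.36)·57.6 = 226.864.

Y = 226.864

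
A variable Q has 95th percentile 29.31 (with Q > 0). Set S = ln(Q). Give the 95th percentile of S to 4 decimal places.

ln(Q) is increasing, so P_{95}(S) = g(P_{95}(Q)) ≈ 3.3779.

95th percentile of S = 3.3779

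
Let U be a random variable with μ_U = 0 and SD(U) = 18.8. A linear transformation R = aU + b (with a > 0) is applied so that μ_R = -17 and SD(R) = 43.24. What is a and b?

SD(R) = a·SD(U) (a > 0), so a = 43.24/18.8 = 2.3.
μ_R = a·μ_U + b, so b = -17 − 2.3·0 = -17.

a = 2.3, b = -17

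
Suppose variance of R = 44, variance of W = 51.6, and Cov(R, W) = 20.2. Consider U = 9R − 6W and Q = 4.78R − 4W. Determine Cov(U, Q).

By bilinearity, Cov(U, Q) = ac·variance of R + bd·variance of W + (ad+bc)·Cov(R, W), with a=9, b=-6, c=4.78, d=-4.
ac·variance of R = 9·4.78·44 = 1892.88
bd·variance of W = (-6)·(-4)·51.6 = 1238.4
(ad+bc)·Cov(R, W) = (-64.68)·20.2 = -1306.536
Cov(U, Q) = 1892.88 + 1238.4 + (-1306.536) = 1824.744.

Cov(U, Q) = 1824.744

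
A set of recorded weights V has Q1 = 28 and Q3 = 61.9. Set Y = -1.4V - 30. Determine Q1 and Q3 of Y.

a = -1.4 < 0 reverses order: Q1(Y) comes from Q3(V), Q3(Y) from Q1(V).
Q1(Y) = (-1.4)·61.9 + (-30) = -116.66; Q3(Y) = (-1.4)·28 + (-30) = -69.2.

Q1(Y) = -116.66, Q3(Y) = -69.2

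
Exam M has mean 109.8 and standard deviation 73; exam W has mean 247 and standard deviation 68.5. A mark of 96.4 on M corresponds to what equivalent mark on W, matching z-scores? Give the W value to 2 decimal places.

z = (96.4 − 109.8)/73 ≈ -0.1836.
W = 247 + z·68.5 = 247 + (96.4 − 109.8)·68.5/73 ≈ 234.43.

W = 234.43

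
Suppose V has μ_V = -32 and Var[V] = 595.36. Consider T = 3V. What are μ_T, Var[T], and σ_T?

μ_T = -96, Var[T] = 5358.24, σ_T = 73.2

T = 3V is linear with a = 3, b = 0.
μ_T = a·μ_V + b = 3·(-32) = -96.
Var[T] = a²·Var[V] = 3²·595.36 = 5358.24.
σ_V = √595.36 = 24.4.
σ_T = |a|·σ_V = |3|·24.4 = 73.2.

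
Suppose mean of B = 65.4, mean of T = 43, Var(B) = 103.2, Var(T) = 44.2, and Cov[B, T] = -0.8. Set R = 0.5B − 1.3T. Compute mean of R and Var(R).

mean of R = -23.2, Var(R) = 101.538

mean of R = 0.5·mean of B + (-1.3)·mean of T = 0.5·65.4 + (-1.3)·43 = -23.2.
Var(R) = a²·Var(B) + b²·Var(T) + 2ab·Cov[B, T] with a = 0.5, b = -1.3.
= 0.5²·103.2 + (-1.3)²·44.2 + 2·0.5·(-1.3)·(-0.8)
= 25.8 + 74.698 + 1.04 = 101.538.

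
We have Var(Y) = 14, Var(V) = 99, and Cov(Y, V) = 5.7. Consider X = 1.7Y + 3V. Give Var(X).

Var(X) = a²·Var(Y) + b²·Var(V) + 2ab·Cov(Y, V) with a = 1.7, b = 3.
= 1.7²·14 + 3²·99 + 2·1.7·3·5.7
= 40.46 + 891 + 58.14 = 989.6.

Var(X) = 989.6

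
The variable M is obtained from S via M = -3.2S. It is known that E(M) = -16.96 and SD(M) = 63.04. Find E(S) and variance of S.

From M = -3.2S: E(M) = a·E(S) + b, so E(S) = (E(M) − b)/a = (-16.96 − 0)/(-3.2) = 5.3.
variance of M = 63.04² = 3974.0416.
variance of M = a²·variance of S, so variance of S = 3974.0416/(-3.2)² = 388.09.

E(S) = 5.3, variance of S = 388.09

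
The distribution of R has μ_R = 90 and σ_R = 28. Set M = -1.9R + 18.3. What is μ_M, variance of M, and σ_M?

μ_M = -152.7, variance of M = 2830.24, σ_M = 53.2

M = -1.9R + 18.3 is linear with a = -1.9, b = 18.3.
μ_M = a·μ_R + b = (-1.9)·90 + 18.3 = -152.7.
variance of R = 28² = 784.
variance of M = a²·variance of R = (-1.9)²·784 = 2830.24 (the additive constant 18.3 does not affect variance).
σ_M = |a|·σ_R = |-1.9|·28 = 53.2.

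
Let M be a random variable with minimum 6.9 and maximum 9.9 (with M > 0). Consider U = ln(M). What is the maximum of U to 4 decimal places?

ln(M) is increasing on this domain, so max(U) comes from max(M) = 9.9: max(U) = ln(9.9) ≈ 2.2925.

max(U) = 2.2925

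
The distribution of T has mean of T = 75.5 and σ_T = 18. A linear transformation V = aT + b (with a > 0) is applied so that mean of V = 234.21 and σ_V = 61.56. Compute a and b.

σ_V = a·σ_T (a > 0), so a = 61.56/18 = 3.42.
mean of V = a·mean of T + b, so b = 234.21 − 3.42·75.5 = -24.

a = 3.42, b = -24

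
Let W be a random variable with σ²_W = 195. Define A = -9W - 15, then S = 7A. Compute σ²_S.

σ²_S = 773955

σ²_A = (-9)²·195 = 15795.
σ²_S = 7²·15795 = 773955.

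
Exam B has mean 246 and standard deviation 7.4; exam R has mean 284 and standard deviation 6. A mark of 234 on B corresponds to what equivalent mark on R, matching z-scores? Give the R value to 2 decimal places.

z = (234 − 246)/7.4 ≈ -1.6216.
R = 284 + z·6 = 284 + (234 − 246)·6/7.4 ≈ 274.27.

R = 274.27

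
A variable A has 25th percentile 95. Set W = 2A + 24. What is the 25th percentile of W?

25th percentile of W = 214

Since a = 2 > 0 the transformation is increasing, so the 25th percentile of W = a·(P_{25} of A) + b = 2·95 + 24 = 214.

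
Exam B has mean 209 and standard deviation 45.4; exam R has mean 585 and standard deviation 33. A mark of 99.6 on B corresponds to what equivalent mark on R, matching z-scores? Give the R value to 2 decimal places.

R = 505.48

z = (99.6 − 209)/45.4 ≈ -2.4097.
R = 585 + z·33 = 585 + (99.6 − 209)·33/45.4 ≈ 505.48.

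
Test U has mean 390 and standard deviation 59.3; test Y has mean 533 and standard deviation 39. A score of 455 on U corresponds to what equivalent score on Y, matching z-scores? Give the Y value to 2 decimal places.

z = (455 − 390)/59.3 ≈ 1.0961.
Y = 533 + z·39 = 533 + (455 − 390)·39/59.3 ≈ 575.75.

Y = 575.75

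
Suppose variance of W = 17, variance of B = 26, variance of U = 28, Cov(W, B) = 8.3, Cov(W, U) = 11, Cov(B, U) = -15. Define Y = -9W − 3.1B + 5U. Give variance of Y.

variance of Y = a²·variance of W + b²·variance of B + c²·variance of U + 2ab·Cov(W, B) + 2ac·Cov(W, U) + 2bc·Cov(B, U), with a = -9, b = -3.1, c = 5.
= 1377 + 249.86 + 700 + 463.14 + (-990) + 465
= 2265.

variance of Y = 2265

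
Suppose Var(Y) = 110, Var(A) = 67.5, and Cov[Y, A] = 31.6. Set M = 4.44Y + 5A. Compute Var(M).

Var(M) = a²·Var(Y) + b²·Var(A) + 2ab·Cov[Y, A] with a = 4.44, b = 5.
= 4.44²·110 + 5²·67.5 + 2·4.44·5·31.6
= 2168.496 + 1687.5 + 1403.04 = 5259.036.

Var(M) = 5259.036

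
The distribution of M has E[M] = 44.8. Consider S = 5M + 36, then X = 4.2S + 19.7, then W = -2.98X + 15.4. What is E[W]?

E[S] = 5·44.8 + 36 = 260.
E[X] = 4.2·260 + 19.7 = 1111.7.
E[W] = (-2.98)·1111.7 + 15.4 = -3297.466.

E[W] = -3297.466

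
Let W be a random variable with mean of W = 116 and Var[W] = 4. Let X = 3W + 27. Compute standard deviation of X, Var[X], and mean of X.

standard deviation of X = 6, Var[X] = 36, mean of X = 375

X = 3W + 27 is linear with a = 3, b = 27.
standard deviation of W = √4 = 2.
standard deviation of X = |a|·standard deviation of W = |3|·2 = 6.
Var[X] = a²·Var[W] = 3²·4 = 36 (the additive constant 27 does not affect variance).
mean of X = a·mean of W + b = 3·116 + 27 = 375.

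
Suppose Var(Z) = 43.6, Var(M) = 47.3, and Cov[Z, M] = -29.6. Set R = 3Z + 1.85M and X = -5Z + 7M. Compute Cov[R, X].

By bilinearity, Cov[R, X] = ac·Var(Z) + bd·Var(M) + (ad+bc)·Cov[Z, M], with a=3, b=1.85, c=-5, d=7.
ac·Var(Z) = 3·(-5)·43.6 = -654
bd·Var(M) = 1.85·7·47.3 = 612.535
(ad+bc)·Cov[Z, M] = (11.75)·(-29.6) = -347.8
Cov[R, X] = -654 + 612.535 + (-347.8) = -389.265.

Cov[R, X] = -389.265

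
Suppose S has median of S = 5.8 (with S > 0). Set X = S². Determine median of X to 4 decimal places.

median of X = 33.64

S² is monotone on this domain, so median of X = square(5.8) = 33.64.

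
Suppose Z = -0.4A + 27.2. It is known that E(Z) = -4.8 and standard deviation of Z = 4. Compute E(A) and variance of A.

E(A) = 80, variance of A = 100

From Z = -0.4A + 27.2: E(Z) = a·E(A) + b, so E(A) = (E(Z) − b)/a = (-4.8 − 27.2)/(-0.4) = 80.
variance of Z = 4² = 16.
variance of Z = a²·variance of A, so variance of A = 16/(-0.4)² = 100.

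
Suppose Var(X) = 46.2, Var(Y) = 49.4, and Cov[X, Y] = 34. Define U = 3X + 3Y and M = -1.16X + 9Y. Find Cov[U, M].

Cov[U, M] = 1972.704

By bilinearity, Cov[U, M] = ac·Var(X) + bd·Var(Y) + (ad+bc)·Cov[X, Y], with a=3, b=3, c=-1.16, d=9.
ac·Var(X) = 3·(-1.16)·46.2 = -160.776
bd·Var(Y) = 3·9·49.4 = 1333.8
(ad+bc)·Cov[X, Y] = (23.52)·34 = 799.68
Cov[U, M] = -160.776 + 1333.8 + 799.68 = 1972.704.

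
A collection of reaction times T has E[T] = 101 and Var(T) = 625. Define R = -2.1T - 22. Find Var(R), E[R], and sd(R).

R = -2.1T - 22 is linear with a = -2.1, b = -22.
Var(R) = a²·Var(T) = (-2.1)²·625 = 2756.25 (the additive constant -22 does not affect variance).
E[R] = a·E[T] + b = (-2.1)·101 + (-22) = -234.1.
sd(T) = √625 = 25.
sd(R) = |a|·sd(T) = |-2.1|·25 = 52.5.

Var(R) = 2756.25, E[R] = -234.1, sd(R) = 52.5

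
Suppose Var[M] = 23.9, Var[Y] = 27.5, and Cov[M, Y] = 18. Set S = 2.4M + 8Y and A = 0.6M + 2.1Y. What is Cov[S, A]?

By bilinearity, Cov[S, A] = ac·Var[M] + bd·Var[Y] + (ad+bc)·Cov[M, Y], with a=2.4, b=8, c=0.6, d=2.1.
ac·Var[M] = 2.4·0.6·23.9 = 34.416
bd·Var[Y] = 8·2.1·27.5 = 462
(ad+bc)·Cov[M, Y] = (9.84)·18 = 177.12
Cov[S, A] = 34.416 + 462 + 177.12 = 673.536.

Cov[S, A] = 673.536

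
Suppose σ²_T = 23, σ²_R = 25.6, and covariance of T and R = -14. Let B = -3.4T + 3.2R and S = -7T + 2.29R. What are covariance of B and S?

covariance of B and S = 1157.6008

By bilinearity, covariance of B and S = ac·σ²_T + bd·σ²_R + (ad+bc)·covariance of T and R, with a=-3.4, b=3.2, c=-7, d=2.29.
ac·σ²_T = (-3.4)·(-7)·23 = 547.4
bd·σ²_R = 3.2·2.29·25.6 = 187.5968
(ad+bc)·covariance of T and R = (-30.186)·(-14) = 422.604
covariance of B and S = 547.4 + 187.5968 + 422.604 = 1157.6008.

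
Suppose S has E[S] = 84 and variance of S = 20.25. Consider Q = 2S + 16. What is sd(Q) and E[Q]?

sd(Q) = 9, E[Q] = 184

Q = 2S + 16 is linear with a = 2, b = 16.
sd(S) = √20.25 = 4.5.
sd(Q) = |a|·sd(S) = |2|·4.5 = 9.
E[Q] = a·E[S] + b = 2·84 + 16 = 184.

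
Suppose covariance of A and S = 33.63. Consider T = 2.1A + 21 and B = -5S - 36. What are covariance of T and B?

covariance of T and B = -353.115

covariance of T and B = a·c·covariance of A and S = 2.1·(-5)·33.63 = -353.115. Additive constants drop out.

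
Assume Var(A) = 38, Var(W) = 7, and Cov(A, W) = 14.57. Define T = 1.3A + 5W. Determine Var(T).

Var(T) = 428.63

Var(T) = a²·Var(A) + b²·Var(W) + 2ab·Cov(A, W) with a = 1.3, b = 5.
= 1.3²·38 + 5²·7 + 2·1.3·5·14.57
= 64.22 + 175 + 189.41 = 428.63.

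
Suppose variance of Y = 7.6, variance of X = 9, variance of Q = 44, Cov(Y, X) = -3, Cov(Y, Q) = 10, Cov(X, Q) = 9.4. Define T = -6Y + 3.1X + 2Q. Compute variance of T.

variance of T = a²·variance of Y + b²·variance of X + c²·variance of Q + 2ab·Cov(Y, X) + 2ac·Cov(Y, Q) + 2bc·Cov(X, Q), with a = -6, b = 3.1, c = 2.
= 273.6 + 86.49 + 176 + 111.6 + (-240) + 116.56
= 524.25.

variance of T = 524.25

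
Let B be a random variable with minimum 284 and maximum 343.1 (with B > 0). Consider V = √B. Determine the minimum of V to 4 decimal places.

√B is increasing on this domain, so min(V) comes from min(B) = 284: min(V) = √(284) ≈ 16.8523.

min(V) = 16.8523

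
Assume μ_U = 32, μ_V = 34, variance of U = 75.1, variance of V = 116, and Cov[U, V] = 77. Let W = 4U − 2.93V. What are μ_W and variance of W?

μ_W = 4·μ_U + (-2.93)·μ_V = 4·32 + (-2.93)·34 = 28.38.
variance of W = a²·variance of U + b²·variance of V + 2ab·Cov[U, V] with a = 4, b = -2.93.
= 4²·75.1 + (-2.93)²·116 + 2·4·(-2.93)·77
= 1201.6 + 995.8484 + (-1804.88) = 392.5684.

μ_W = 28.38, variance of W = 392.5684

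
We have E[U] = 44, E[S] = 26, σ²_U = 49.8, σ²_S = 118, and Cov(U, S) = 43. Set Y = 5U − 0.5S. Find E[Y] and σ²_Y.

E[Y] = 207, σ²_Y = 1059.5

E[Y] = 5·E[U] + (-0.5)·E[S] = 5·44 + (-0.5)·26 = 207.
σ²_Y = a²·σ²_U + b²·σ²_S + 2ab·Cov(U, S) with a = 5, b = -0.5.
= 5²·49.8 + (-0.5)²·118 + 2·5·(-0.5)·43
= 1245 + 29.5 + (-215) = 1059.5.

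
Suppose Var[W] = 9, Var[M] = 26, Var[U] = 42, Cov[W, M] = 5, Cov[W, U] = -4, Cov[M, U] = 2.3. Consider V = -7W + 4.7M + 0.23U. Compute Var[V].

Var[V] = a²·Var[W] + b²·Var[M] + c²·Var[U] + 2ab·Cov[W, M] + 2ac·Cov[W, U] + 2bc·Cov[M, U], with a = -7, b = 4.7, c = 0.23.
= 441 + 574.34 + 2.2218 + (-329) + 12.88 + 4.9726
= 706.4144.

Var[V] = 706.4144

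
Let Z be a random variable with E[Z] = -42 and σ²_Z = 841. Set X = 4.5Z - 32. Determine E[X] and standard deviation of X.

X = 4.5Z - 32 is linear with a = 4.5, b = -32.
E[X] = a·E[Z] + b = 4.5·(-42) + (-32) = -221.
standard deviation of Z = √841 = 29.
standard deviation of X = |a|·standard deviation of Z = |4.5|·29 = 130.5.

E[X] = -221, standard deviation of X = 130.5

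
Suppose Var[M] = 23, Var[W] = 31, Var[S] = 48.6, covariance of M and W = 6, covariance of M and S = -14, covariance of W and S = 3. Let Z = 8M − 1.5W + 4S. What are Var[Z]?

Var[Z] = 1243.35

Var[Z] = a²·Var[M] + b²·Var[W] + c²·Var[S] + 2ab·covariance of M and W + 2ac·covariance of M and S + 2bc·covariance of W and S, with a = 8, b = -1.5, c = 4.
= 1472 + 69.75 + 777.6 + (-144) + (-896) + (-36)
= 1243.35.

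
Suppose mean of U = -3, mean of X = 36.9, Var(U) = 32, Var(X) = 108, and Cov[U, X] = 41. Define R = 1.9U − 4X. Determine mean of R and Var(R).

mean of R = -153.3, Var(R) = 1220.32

mean of R = 1.9·mean of U + (-4)·mean of X = 1.9·(-3) + (-4)·36.9 = -153.3.
Var(R) = a²·Var(U) + b²·Var(X) + 2ab·Cov[U, X] with a = 1.9, b = -4.
= 1.9²·32 + (-4)²·108 + 2·1.9·(-4)·41
= 115.52 + 1728 + (-623.2) = 1220.32.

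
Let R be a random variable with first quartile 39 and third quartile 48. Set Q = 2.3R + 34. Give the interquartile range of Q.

IQR(Q) = 20.7

IQR of R = Q3 − Q1 = 48 − 39 = 9.
Under Q = aR + b, IQR(Q) = |a|·IQR(R) = |2.3|·9 = 20.7 (shifts cancel; spread scales by |a|).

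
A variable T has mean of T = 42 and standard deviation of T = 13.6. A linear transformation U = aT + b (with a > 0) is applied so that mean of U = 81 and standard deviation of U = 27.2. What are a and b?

standard deviation of U = a·standard deviation of T (a > 0), so a = 27.2/13.6 = 2.
mean of U = a·mean of T + b, so b = 81 − 2·42 = -3.

a = 2, b = -3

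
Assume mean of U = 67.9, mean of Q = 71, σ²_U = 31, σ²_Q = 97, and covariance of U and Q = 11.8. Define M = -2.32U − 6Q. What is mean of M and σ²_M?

mean of M = (-2.32)·mean of U + (-6)·mean of Q = (-2.32)·67.9 + (-6)·71 = -583.528.
σ²_M = a²·σ²_U + b²·σ²_Q + 2ab·covariance of U and Q with a = -2.32, b = -6.
= (-2.32)²·31 + (-6)²·97 + 2·(-2.32)·(-6)·11.8
= 166.8544 + 3492 + 328.512 = 3987.3664.

mean of M = -583.528, σ²_M = 3987.3664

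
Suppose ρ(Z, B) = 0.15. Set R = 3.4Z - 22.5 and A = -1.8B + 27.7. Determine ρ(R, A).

ρ(R, A) = -0.15

Linear rescalings preserve |correlation|; the slopes 3.4 and -1.8 have opposite signs, so the correlation flips sign: ρ(R, A) = −ρ(Z, B) = -0.15.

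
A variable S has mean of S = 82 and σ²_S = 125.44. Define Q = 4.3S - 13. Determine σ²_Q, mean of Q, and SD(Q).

σ²_Q = 2319.3856, mean of Q = 339.6, SD(Q) = 48.16

Q = 4.3S - 13 is linear with a = 4.3, b = -13.
σ²_Q = a²·σ²_S = 4.3²·125.44 = 2319.3856 (the additive constant -13 does not affect variance).
mean of Q = a·mean of S + b = 4.3·82 + (-13) = 339.6.
SD(S) = √125.44 = 11.2.
SD(Q) = |a|·SD(S) = |4.3|·11.2 = 48.16.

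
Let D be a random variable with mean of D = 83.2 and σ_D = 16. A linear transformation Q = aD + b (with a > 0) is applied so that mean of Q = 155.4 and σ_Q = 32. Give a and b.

σ_Q = a·σ_D (a > 0), so a = 32/16 = 2.
mean of Q = a·mean of D + b, so b = 155.4 − 2·83.2 = -11.

a = 2, b = -11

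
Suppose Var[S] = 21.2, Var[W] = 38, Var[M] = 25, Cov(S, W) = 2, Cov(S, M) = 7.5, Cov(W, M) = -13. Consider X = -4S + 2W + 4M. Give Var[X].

Var[X] = 411.2

Var[X] = a²·Var[S] + b²·Var[W] + c²·Var[M] + 2ab·Cov(S, W) + 2ac·Cov(S, M) + 2bc·Cov(W, M), with a = -4, b = 2, c = 4.
= 339.2 + 152 + 400 + (-32) + (-240) + (-208)
= 411.2.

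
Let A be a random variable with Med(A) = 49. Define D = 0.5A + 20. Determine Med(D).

Med(D) = 44.5

A linear map preserves order up to sign, so Med(D) = a·Med(A) + b = 0.5·49 + 20 = 44.5.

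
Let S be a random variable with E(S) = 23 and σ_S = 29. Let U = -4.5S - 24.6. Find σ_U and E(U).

U = -4.5S - 24.6 is linear with a = -4.5, b = -24.6.
σ_U = |a|·σ_S = |-4.5|·29 = 130.5.
E(U) = a·E(S) + b = (-4.5)·23 + (-24.6) = -128.1.

σ_U = 130.5, E(U) = -128.1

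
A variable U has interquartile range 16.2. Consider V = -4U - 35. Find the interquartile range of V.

Under V = aU + b, IQR(V) = |a|·IQR(U) = |-4|·16.2 = 64.8 (shifts cancel; spread scales by |a|).

IQR(V) = 64.8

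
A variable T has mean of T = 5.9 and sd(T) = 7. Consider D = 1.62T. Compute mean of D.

mean of D = 9.558

D = 1.62T is linear with a = 1.62, b = 0.
mean of D = a·mean of T + b = 1.62·5.9 = 9.558.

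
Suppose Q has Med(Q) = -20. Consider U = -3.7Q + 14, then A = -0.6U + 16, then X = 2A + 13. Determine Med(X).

Med(U) = (-3.7)·(-20) + 14 = 88.
Med(A) = (-0.6)·88 + 16 = -36.8.
Med(X) = 2·(-36.8) + 13 = -60.6.

Med(X) = -60.6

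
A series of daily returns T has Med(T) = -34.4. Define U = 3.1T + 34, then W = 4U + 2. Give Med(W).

Med(U) = 3.1·(-34.4) + 34 = -72.64.
Med(W) = 4·(-72.64) + 2 = -288.56.

Med(W) = -288.56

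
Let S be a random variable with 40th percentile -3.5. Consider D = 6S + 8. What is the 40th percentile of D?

40th percentile of D = -13

Since a = 6 > 0 the transformation is increasing, so the 40th percentile of D = a·(P_{40} of S) + b = 6·(-3.5) + 8 = -13.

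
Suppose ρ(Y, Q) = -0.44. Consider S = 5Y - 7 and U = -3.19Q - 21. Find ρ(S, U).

Linear rescalings preserve |correlation|; the slopes 5 and -3.19 have opposite signs, so the correlation flips sign: ρ(S, U) = −ρ(Y, Q) = 0.44.

ρ(S, U) = 0.44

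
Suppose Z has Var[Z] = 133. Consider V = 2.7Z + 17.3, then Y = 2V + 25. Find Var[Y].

Var[V] = 2.7²·133 = 969.57.
Var[Y] = 2²·969.57 = 3878.28.

Var[Y] = 3878.28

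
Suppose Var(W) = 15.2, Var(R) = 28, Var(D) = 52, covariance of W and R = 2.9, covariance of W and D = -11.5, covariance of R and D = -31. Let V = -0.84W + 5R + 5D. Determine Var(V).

Var(V) = a²·Var(W) + b²·Var(R) + c²·Var(D) + 2ab·covariance of W and R + 2ac·covariance of W and D + 2bc·covariance of R and D, with a = -0.84, b = 5, c = 5.
= 10.72512 + 700 + 1300 + (-24.36) + 96.6 + (-1550)
= 532.96512.

Var(V) = 532.96512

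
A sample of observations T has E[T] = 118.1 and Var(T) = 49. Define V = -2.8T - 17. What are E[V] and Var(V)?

E[V] = -347.68, Var(V) = 384.16

V = -2.8T - 17 is linear with a = -2.8, b = -17.
E[V] = a·E[T] + b = (-2.8)·118.1 + (-17) = -347.68.
Var(V) = a²·Var(T) = (-2.8)²·49 = 384.16 (the additive constant -17 does not affect variance).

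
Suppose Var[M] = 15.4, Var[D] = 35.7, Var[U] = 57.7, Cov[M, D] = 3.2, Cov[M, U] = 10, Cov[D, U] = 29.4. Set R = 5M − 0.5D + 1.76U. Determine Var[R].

Var[R] = 680.91252

Var[R] = a²·Var[M] + b²·Var[D] + c²·Var[U] + 2ab·Cov[M, D] + 2ac·Cov[M, U] + 2bc·Cov[D, U], with a = 5, b = -0.5, c = 1.76.
= 385 + 8.925 + 178.73152 + (-16) + 176 + (-51.744)
= 680.91252.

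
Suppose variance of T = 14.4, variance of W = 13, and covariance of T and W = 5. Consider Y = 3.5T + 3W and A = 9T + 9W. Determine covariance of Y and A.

covariance of Y and A = 1097.1

By bilinearity, covariance of Y and A = ac·variance of T + bd·variance of W + (ad+bc)·covariance of T and W, with a=3.5, b=3, c=9, d=9.
ac·variance of T = 3.5·9·14.4 = 453.6
bd·variance of W = 3·9·13 = 351
(ad+bc)·covariance of T and W = (58.5)·5 = 292.5
covariance of Y and A = 453.6 + 351 + 292.5 = 1097.1.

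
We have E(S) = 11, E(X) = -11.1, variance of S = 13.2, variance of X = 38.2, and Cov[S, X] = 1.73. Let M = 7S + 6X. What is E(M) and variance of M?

E(M) = 7·E(S) + 6·E(X) = 7·11 + 6·(-11.1) = 10.4.
variance of M = a²·variance of S + b²·variance of X + 2ab·Cov[S, X] with a = 7, b = 6.
= 7²·13.2 + 6²·38.2 + 2·7·6·1.73
= 646.8 + 1375.2 + 145.32 = 2167.32.

E(M) = 10.4, variance of M = 2167.32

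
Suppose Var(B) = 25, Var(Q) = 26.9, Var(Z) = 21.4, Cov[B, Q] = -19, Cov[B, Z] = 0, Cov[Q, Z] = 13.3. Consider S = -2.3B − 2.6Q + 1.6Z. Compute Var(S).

Var(S) = 30.982

Var(S) = a²·Var(B) + b²·Var(Q) + c²·Var(Z) + 2ab·Cov[B, Q] + 2ac·Cov[B, Z] + 2bc·Cov[Q, Z], with a = -2.3, b = -2.6, c = 1.6.
= 132.25 + 181.844 + 54.784 + (-227.24) + 0 + (-110.656)
= 30.982.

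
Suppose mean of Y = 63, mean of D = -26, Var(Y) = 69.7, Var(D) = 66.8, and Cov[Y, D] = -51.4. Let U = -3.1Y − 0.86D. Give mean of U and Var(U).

mean of U = (-3.1)·mean of Y + (-0.86)·mean of D = (-3.1)·63 + (-0.86)·(-26) = -172.94.
Var(U) = a²·Var(Y) + b²·Var(D) + 2ab·Cov[Y, D] with a = -3.1, b = -0.86.
= (-3.1)²·69.7 + (-0.86)²·66.8 + 2·(-3.1)·(-0.86)·(-51.4)
= 669.817 + 49.40528 + (-274.0648) = 445.15748.

mean of U = -172.94, Var(U) = 445.15748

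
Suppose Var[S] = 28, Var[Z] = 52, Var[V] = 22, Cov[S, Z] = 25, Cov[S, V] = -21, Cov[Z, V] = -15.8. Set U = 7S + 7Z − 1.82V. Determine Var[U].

Var[U] = 7380.5368

Var[U] = a²·Var[S] + b²·Var[Z] + c²·Var[V] + 2ab·Cov[S, Z] + 2ac·Cov[S, V] + 2bc·Cov[Z, V], with a = 7, b = 7, c = -1.82.
= 1372 + 2548 + 72.8728 + 2450 + 535.08 + 402.584
= 7380.5368.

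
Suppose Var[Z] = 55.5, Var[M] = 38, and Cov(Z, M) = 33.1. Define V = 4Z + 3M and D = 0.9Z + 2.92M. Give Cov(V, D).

Cov(V, D) = 1008.658

By bilinearity, Cov(V, D) = ac·Var[Z] + bd·Var[M] + (ad+bc)·Cov(Z, M), with a=4, b=3, c=0.9, d=2.92.
ac·Var[Z] = 4·0.9·55.5 = 199.8
bd·Var[M] = 3·2.92·38 = 332.88
(ad+bc)·Cov(Z, M) = (14.38)·33.1 = 475.978
Cov(V, D) = 199.8 + 332.88 + 475.978 = 1008.658.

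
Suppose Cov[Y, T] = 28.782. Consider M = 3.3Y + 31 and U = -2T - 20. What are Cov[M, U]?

Cov[M, U] = a·c·Cov[Y, T] = 3.3·(-2)·28.782 = -189.9612. Additive constants drop out.

Cov[M, U] = -189.9612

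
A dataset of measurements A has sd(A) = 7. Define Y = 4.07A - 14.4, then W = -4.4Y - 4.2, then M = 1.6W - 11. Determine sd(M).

sd(Y) = |4.07|·7 = 28.49.
sd(W) = |-4.4|·28.49 = 125.356.
sd(M) = |1.6|·125.356 = 200.5696.

sd(M) = 200.5696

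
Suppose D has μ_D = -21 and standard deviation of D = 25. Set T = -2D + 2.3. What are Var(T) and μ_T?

T = -2D + 2.3 is linear with a = -2, b = 2.3.
Var(D) = 25² = 625.
Var(T) = a²·Var(D) = (-2)²·625 = 2500 (the additive constant 2.3 does not affect variance).
μ_T = a·μ_D + b = (-2)·(-21) + 2.3 = 44.3.

Var(T) = 2500, μ_T = 44.3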